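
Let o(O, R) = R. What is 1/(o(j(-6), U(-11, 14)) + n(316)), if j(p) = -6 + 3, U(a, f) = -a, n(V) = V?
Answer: 1/327 ≈ 0.0030581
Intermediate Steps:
j(p) = -3
1/(o(j(-6), U(-11, 14)) + n(316)) = 1/(-1*(-11) + 316) = 1/(11 + 316) = 1/327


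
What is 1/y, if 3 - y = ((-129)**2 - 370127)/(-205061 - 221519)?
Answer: 30470/66161 ≈ 0.46054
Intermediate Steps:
y = 66161/30470 (y = 3 - ((-129)**2 - 370127)/(-205061 - 221519) = 3 - (16641 - 370127)/(-426580) = 3 - (-353486)*(-1)/426580 = 3 - 1*25249/30470 = 3 - 25249/30470 = 66161/30470 ≈ 2.1713)
1/y = 1/(66161/30470) = 30470/66161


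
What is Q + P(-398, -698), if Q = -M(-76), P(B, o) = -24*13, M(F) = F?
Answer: -236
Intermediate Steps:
P(B, o) = -312
Q = 76 (Q = -1*(-76) = 76)
Q + P(-398, -698) = 76 - 312 = -236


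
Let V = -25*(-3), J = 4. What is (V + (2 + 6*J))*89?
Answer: 8989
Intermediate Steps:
V = 75
(V + (2 + 6*J))*89 = (75 + (2 + 6*4))*89 = (75 + (2 + 24))*89 = (75 + 26)*89 = 101*89 = 8989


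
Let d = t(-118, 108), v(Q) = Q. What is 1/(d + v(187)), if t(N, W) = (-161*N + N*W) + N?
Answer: 1/6323 ≈ 0.00015815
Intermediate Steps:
t(N, W) = -160*N + N*W
d = 6136 (d = -118*(-160 + 108) = -118*(-52) = 6136)
1/(d + v(187)) = 1/(6136 + 187) = 1/6323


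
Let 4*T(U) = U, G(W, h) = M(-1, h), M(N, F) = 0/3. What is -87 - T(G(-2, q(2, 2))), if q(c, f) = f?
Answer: -87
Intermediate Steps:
M(N, F) = 0 (M(N, F) = 0*(⅓) = 0)
G(W, h) = 0
T(U) = U/4
-87 - T(G(-2, q(2, 2))) = -87 - 0/4 = -87 - 1*0 = -87 + 0 = -87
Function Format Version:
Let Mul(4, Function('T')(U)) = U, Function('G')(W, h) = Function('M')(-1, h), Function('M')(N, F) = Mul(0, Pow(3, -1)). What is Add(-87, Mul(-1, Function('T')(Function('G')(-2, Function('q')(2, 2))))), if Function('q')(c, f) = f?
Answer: -87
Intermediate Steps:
Function('M')(N, F) = 0 (Function('M')(N, F) = Mul(0, Rational(1, 3)) = 0)
Function('G')(W, h) = 0
Function('T')(U) = Mul(Rational(1, 4), U)
Add(-87, Mul(-1, Function('T')(Function('G')(-2, Function('q')(2, 2))))) = Add(-87, Mul(-1, Mul(Rational(1, 4), 0))) = Add(-87, Mul(-1, 0)) = Add(-87, 0) = -87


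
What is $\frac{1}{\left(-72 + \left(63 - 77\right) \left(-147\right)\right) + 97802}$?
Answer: $\frac{1}{99788} \approx 1.0021 \cdot 10^{-5}$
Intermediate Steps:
$\frac{1}{\left(-72 + \left(63 - 77\right) \left(-147\right)\right) + 97802} = \frac{1}{\left(-72 - -2058\right) + 97802} = \frac{1}{\left(-72 + 2058\right) + 97802} = \frac{1}{1986 + 97802} = \frac{1}{99788}$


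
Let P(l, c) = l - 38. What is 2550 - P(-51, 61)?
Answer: 2639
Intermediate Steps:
P(l, c) = -38 + l
2550 - P(-51, 61) = 2550 - (-38 - 51) = 2550 - 1*(-89) = 2550 + 89 = 2639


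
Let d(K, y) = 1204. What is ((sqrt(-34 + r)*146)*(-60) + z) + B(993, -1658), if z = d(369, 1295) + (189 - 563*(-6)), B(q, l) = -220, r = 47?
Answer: 4551 - 8760*sqrt(13) ≈ -27034.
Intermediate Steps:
z = 4771 (z = 1204 + (189 - 563*(-6)) = 1204 + (189 + 3378) = 1204 + 3567 = 4771)
((sqrt(-34 + r)*146)*(-60) + z) + B(993, -1658) = ((sqrt(-34 + 47)*146)*(-60) + 4771) - 220 = ((sqrt(13)*146)*(-60) + 4771) - 220 = ((146*sqrt(13))*(-60) + 4771) - 220 = (-8760*sqrt(13) + 4771) - 220 = (4771 - 8760*sqrt(13)) - 220 = 4551 - 8760*sqrt(13)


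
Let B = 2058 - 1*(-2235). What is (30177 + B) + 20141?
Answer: 54611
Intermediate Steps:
B = 4293 (B = 2058 + 2235 = 4293)
(30177 + B) + 20141 = (30177 + 4293) + 20141 = 34470 + 20141 = 54611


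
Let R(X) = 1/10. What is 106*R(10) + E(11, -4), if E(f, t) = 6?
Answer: 83/5 ≈ 16.600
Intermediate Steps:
R(X) = 1/10
106*R(10) + E(11, -4) = 106*(1/10) + 6 = 53/5 + 6 = 83/5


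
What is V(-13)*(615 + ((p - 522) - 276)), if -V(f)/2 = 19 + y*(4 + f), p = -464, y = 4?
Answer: -21998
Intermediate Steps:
V(f) = -70 - 8*f (V(f) = -2*(19 + 4*(4 + f)) = -2*(19 + (16 + 4*f)) = -2*(35 + 4*f) = -70 - 8*f)
V(-13)*(615 + ((p - 522) - 276)) = (-70 - 8*(-13))*(615 + ((-464 - 522) - 276)) = (-70 + 104)*(615 + (-986 - 276)) = 34*(615 - 1262) = 34*(-647) = -21998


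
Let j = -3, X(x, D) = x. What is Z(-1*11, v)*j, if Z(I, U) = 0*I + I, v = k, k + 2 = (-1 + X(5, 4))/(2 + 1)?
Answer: 33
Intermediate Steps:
k = -⅔ (k = -2 + (-1 + 5)/(2 + 1) = -2 + 4/3 = -⅔ ≈ -0.66667)
v = -⅔ ≈ -0.66667
Z(I, U) = I (Z(I, U) = 0 + I = I)
Z(-1*11, v)*j = -1*11*(-3) = -11*(-3) = 33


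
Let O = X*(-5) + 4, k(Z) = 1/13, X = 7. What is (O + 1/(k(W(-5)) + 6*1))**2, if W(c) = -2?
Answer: 5934096/6241 ≈ 950.82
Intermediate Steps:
k(Z) = 1/13
O = -31 (O = 7*(-5) + 4 = -35 + 4 = -31)
(O + 1/(k(W(-5)) + 6*1))**2 = (-31 + 1/(1/13 + 6*1))**2 = (-31 + 1/(1/13 + 6))**2 = (-31 + 1/(79/13))**2 = (-31 + 13/79)**2 = (-2436/79)**2 = 5934096/6241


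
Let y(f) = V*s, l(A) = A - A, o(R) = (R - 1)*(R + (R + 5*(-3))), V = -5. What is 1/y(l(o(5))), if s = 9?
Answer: -1/45 ≈ -0.022222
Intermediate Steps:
o(R) = (-1 + R)*(-15 + 2*R) (o(R) = (-1 + R)*(R + (R - 15)) = (-1 + R)*(R + (-15 + R)) = (-1 + R)*(-15 + 2*R))
l(A) = 0
y(f) = -45 (y(f) = -5*9 = -45)
1/y(l(o(5))) = 1/(-45) = -1/45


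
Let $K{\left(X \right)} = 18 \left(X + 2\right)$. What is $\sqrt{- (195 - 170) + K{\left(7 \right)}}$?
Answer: $\sqrt{137} \approx 11.705$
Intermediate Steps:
$K{\left(X \right)} = 36 + 18 X$ ($K{\left(X \right)} = 18 \left(2 + X\right) = 36 + 18 X$)
$\sqrt{- (195 - 170) + K{\left(7 \right)}} = \sqrt{- (195 - 170) + \left(36 + 18 \cdot 7\right)} = \sqrt{- (195 - 170) + \left(36 + 126\right)} = \sqrt{\left(-1\right) 25 + 162} = \sqrt{-25 + 162} = \sqrt{137}$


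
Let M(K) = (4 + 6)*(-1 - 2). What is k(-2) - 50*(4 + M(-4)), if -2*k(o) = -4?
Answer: 1302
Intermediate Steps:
k(o) = 2 (k(o) = -½*(-4) = 2)
M(K) = -30 (M(K) = 10*(-3) = -30)
k(-2) - 50*(4 + M(-4)) = 2 - 50*(4 - 30) = 2 - 50*(-26) = 2 - 10*(-130) = 2 + 1300 = 1302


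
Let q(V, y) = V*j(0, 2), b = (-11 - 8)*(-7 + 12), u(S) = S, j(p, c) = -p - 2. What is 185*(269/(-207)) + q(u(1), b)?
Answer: -50179/207 ≈ -242.41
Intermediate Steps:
j(p, c) = -2 - p
b = -95 (b = -19*5 = -95)
q(V, y) = -2*V (q(V, y) = V*(-2 - 1*0) = V*(-2 + 0) = V*(-2) = -2*V)
185*(269/(-207)) + q(u(1), b) = 185*(269/(-207)) - 2*1 = 185*(269*(-1/207)) - 2 = 185*(-269/207) - 2 = -49765/207 - 2 = -50179/207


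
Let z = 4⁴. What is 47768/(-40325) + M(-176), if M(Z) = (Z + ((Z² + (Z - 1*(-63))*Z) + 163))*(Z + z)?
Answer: 164045278232/40325 ≈ 4.0681e+6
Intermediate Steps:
z = 256
M(Z) = (256 + Z)*(163 + Z + Z² + Z*(63 + Z)) (M(Z) = (Z + ((Z² + (Z - 1*(-63))*Z) + 163))*(Z + 256) = (Z + ((Z² + (Z + 63)*Z) + 163))*(256 + Z) = (Z + ((Z² + (63 + Z)*Z) + 163))*(256 + Z) = (Z + ((Z² + Z*(63 + Z)) + 163))*(256 + Z) = (Z + (163 + Z² + Z*(63 + Z)))*(256 + Z) = (163 + Z + Z² + Z*(63 + Z))*(256 + Z) = (256 + Z)*(163 + Z + Z² + Z*(63 + Z)))
47768/(-40325) + M(-176) = 47768/(-40325) + (41728 + 2*(-176)³ + 576*(-176)² + 16547*(-176)) = 47768*(-1/40325) + (41728 + 2*(-5451776) + 576*30976 - 2912272) = -47768/40325 + (41728 - 10903552 + 17842176 - 2912272) = -47768/40325 + 4068080 = 164045278232/40325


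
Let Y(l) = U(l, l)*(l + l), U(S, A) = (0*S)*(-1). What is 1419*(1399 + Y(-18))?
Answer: 1985181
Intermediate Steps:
U(S, A) = 0 (U(S, A) = 0*(-1) = 0)
Y(l) = 0 (Y(l) = 0*(l + l) = 0*(2*l) = 0)
1419*(1399 + Y(-18)) = 1419*(1399 + 0) = 1419*1399 = 1985181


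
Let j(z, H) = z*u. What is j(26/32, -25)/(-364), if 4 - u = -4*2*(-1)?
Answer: 1/112 ≈ 0.0089286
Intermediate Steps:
u = -4 (u = 4 - (-4*2)*(-1) = 4 - (-8)*(-1) = 4 - 1*8 = 4 - 8 = -4)
j(z, H) = -4*z (j(z, H) = z*(-4) = -4*z)
j(26/32, -25)/(-364) = -104/32/(-364) = -104/32*(-1/364) = -4*13/16*(-1/364) = -13/4*(-1/364) = 1/112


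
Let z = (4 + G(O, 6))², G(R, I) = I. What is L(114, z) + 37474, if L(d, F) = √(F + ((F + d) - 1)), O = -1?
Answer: 37474 + √313 ≈ 37492.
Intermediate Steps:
z = 100 (z = (4 + 6)² = 10² = 100)
L(d, F) = √(-1 + d + 2*F) (L(d, F) = √(F + (-1 + F + d)) = √(-1 + d + 2*F))
L(114, z) + 37474 = √(-1 + 114 + 2*100) + 37474 = √(-1 + 114 + 200) + 37474 = √313 + 37474 = 37474 + √313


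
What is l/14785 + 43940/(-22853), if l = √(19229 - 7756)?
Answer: -43940/22853 + √11473/14785 ≈ -1.9155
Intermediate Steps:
l = √11473 ≈ 107.11
l/14785 + 43940/(-22853) = √11473/14785 + 43940/(-22853) = √11473*(1/14785) + 43940*(-1/22853) = √11473/14785 - 43940/22853 = -43940/22853 + √11473/14785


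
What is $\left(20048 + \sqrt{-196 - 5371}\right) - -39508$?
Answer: $59556 + i \sqrt{5567} \approx 59556.0 + 74.612 i$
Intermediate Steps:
$\left(20048 + \sqrt{-196 - 5371}\right) - -39508 = \left(20048 + \sqrt{-5567}\right) + 39508 = \left(20048 + i \sqrt{5567}\right) + 39508 = 59556 + i \sqrt{5567}$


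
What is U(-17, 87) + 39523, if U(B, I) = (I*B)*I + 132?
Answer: -89018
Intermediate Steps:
U(B, I) = 132 + B*I² (U(B, I) = (B*I)*I + 132 = B*I² + 132 = 132 + B*I²)
U(-17, 87) + 39523 = (132 - 17*87²) + 39523 = (132 - 17*7569) + 39523 = (132 - 128673) + 39523 = -128541 + 39523 = -89018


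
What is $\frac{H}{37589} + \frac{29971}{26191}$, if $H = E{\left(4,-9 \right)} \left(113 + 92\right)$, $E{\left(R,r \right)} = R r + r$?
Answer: $\frac{884967944}{984493499} \approx 0.89891$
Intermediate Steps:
$E{\left(R,r \right)} = r + R r$
$H = -9225$ ($H = - 9 \left(1 + 4\right) \left(113 + 92\right) = \left(-9\right) 5 \cdot 205 = \left(-45\right) 205 = -9225$)
$\frac{H}{37589} + \frac{29971}{26191} = - \frac{9225}{37589} + \frac{29971}{26191} = \frac{884967944}{984493499}$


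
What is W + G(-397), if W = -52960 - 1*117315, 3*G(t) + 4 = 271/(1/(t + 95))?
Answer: -197557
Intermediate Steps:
G(t) = 25741/3 + 271*t/3 (G(t) = -4/3 + (271/(1/(t + 95)))/3 = -4/3 + (271/(1/(95 + t)))/3 = -4/3 + (271*(95 + t))/3 = -4/3 + (25745 + 271*t)/3 = -4/3 + (25745/3 + 271*t/3) = 25741/3 + 271*t/3)
W = -170275 (W = -52960 - 117315 = -170275)
W + G(-397) = -170275 + (25741/3 + (271/3)*(-397)) = -170275 + (25741/3 - 107587/3) = -170275 - 27282 = -197557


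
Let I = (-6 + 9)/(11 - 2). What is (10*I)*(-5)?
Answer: -50/3 ≈ -16.667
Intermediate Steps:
I = ⅓ (I = 3/9 = 3*(⅑) = ⅓ ≈ 0.33333)
(10*I)*(-5) = (10*(⅓))*(-5) = (10/3)*(-5) = -50/3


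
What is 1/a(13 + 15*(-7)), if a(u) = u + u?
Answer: -1/184 ≈ -0.0054348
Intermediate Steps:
a(u) = 2*u
1/a(13 + 15*(-7)) = 1/(2*(13 + 15*(-7))) = 1/(2*(13 - 105)) = 1/(2*(-92)) = 1/(-184) = -1/184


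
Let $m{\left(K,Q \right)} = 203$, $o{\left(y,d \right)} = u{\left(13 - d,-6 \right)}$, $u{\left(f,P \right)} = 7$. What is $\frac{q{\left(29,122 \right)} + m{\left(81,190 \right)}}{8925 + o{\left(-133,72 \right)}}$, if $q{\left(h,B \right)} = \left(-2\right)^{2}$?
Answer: $\frac{207}{8932} \approx 0.023175$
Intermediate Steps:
$o{\left(y,d \right)} = 7$
$q{\left(h,B \right)} = 4$
$\frac{q{\left(29,122 \right)} + m{\left(81,190 \right)}}{8925 + o{\left(-133,72 \right)}} = \frac{4 + 203}{8925 + 7} = \frac{207}{8932}$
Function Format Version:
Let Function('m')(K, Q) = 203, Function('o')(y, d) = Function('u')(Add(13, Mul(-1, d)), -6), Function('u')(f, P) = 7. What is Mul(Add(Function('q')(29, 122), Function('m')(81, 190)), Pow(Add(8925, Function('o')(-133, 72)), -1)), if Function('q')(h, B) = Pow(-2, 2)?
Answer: Rational(207, 8932) ≈ 0.023175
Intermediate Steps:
Function('o')(y, d) = 7
Function('q')(h, B) = 4
Mul(Add(Function('q')(29, 122), Function('m')(81, 190)), Pow(Add(8925, Function('o')(-133, 72)), -1)) = Mul(Add(4, 203), Pow(Add(8925, 7), -1)) = Mul(207, Pow(8932, -1)) = Mul(207, Rational(1, 8932)) = Rational(207, 8932)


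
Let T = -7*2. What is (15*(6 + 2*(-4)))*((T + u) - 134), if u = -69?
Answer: 6510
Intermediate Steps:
T = -14
(15*(6 + 2*(-4)))*((T + u) - 134) = (15*(6 + 2*(-4)))*((-14 - 69) - 134) = (15*(6 - 8))*(-83 - 134) = (15*(-2))*(-217) = -30*(-217) = 6510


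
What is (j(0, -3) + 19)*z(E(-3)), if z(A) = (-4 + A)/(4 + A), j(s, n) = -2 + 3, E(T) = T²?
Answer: 100/13 ≈ 7.6923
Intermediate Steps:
j(s, n) = 1
z(A) = (-4 + A)/(4 + A)
(j(0, -3) + 19)*z(E(-3)) = (1 + 19)*((-4 + (-3)²)/(4 + (-3)²)) = 20*((-4 + 9)/(4 + 9)) = 20*(5/13) = 100/13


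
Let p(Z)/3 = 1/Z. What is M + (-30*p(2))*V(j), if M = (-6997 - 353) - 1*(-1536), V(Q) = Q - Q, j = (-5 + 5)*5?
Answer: -5814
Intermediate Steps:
p(Z) = 3/Z
j = 0 (j = 0*5 = 0)
V(Q) = 0
M = -5814 (M = -7350 + 1536 = -5814)
M + (-30*p(2))*V(j) = -5814 - 90/2*0 = -5814 - 30*3/2*0 = -5814 - 45*0 = -5814 + 0 = -5814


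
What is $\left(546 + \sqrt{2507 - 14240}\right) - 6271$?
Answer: $-5725 + i \sqrt{11733} \approx -5725.0 + 108.32 i$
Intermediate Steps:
$\left(546 + \sqrt{2507 - 14240}\right) - 6271 = \left(546 + \sqrt{-11733}\right) - 6271 = \left(546 + i \sqrt{11733}\right) - 6271 = -5725 + i \sqrt{11733}$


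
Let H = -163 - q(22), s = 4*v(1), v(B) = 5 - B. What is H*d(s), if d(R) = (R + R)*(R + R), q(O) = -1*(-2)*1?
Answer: -168960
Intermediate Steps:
q(O) = 2 (q(O) = 2*1 = 2)
s = 16 (s = 4*(5 - 1*1) = 4*(5 - 1) = 4*4 = 16)
d(R) = 4*R**2 (d(R) = (2*R)*(2*R) = 4*R**2)
H = -165 (H = -163 - 1*2 = -163 - 2 = -165)
H*d(s) = -660*16**2 = -660*256 = -165*1024 = -168960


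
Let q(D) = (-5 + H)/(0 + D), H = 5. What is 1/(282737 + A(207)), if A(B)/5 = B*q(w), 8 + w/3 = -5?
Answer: 1/282737 ≈ 3.5369e-6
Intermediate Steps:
w = -39 (w = -24 + 3*(-5) = -24 - 15 = -39)
q(D) = 0 (q(D) = (-5 + 5)/(0 + D) = 0/D = 0)
A(B) = 0 (A(B) = 5*(B*0) = 5*0 = 0)
1/(282737 + A(207)) = 1/(282737 + 0) = 1/282737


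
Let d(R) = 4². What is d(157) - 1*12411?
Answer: -12395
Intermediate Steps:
d(R) = 16
d(157) - 1*12411 = 16 - 1*12411 = 16 - 12411 = -12395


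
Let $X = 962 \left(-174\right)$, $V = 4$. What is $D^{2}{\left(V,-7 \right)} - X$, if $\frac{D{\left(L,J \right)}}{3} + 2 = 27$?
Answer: $173013$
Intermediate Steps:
$D{\left(L,J \right)} = 75$ ($D{\left(L,J \right)} = -6 + 3 \cdot 27 = -6 + 81 = 75$)
$X = -167388$
$D^{2}{\left(V,-7 \right)} - X = 75^{2} - -167388 = 5625 + 167388 = 173013$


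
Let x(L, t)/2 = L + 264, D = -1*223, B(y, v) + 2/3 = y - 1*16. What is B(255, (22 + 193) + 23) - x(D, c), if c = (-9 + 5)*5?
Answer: 469/3 ≈ 156.33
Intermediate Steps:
B(y, v) = -50/3 + y (B(y, v) = -⅔ + (y - 1*16) = -⅔ + (y - 16) = -⅔ + (-16 + y) = -50/3 + y)
D = -223
c = -20 (c = -4*5 = -20)
x(L, t) = 528 + 2*L (x(L, t) = 2*(L + 264) = 2*(264 + L) = 528 + 2*L)
B(255, (22 + 193) + 23) - x(D, c) = (-50/3 + 255) - (528 + 2*(-223)) = 715/3 - (528 - 446) = 715/3 - 1*82 = 715/3 - 82 = 469/3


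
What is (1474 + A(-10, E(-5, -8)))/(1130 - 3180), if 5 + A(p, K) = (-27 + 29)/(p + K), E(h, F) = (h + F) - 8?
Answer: -45537/63550 ≈ -0.71655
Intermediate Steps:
E(h, F) = -8 + F + h (E(h, F) = (F + h) - 8 = -8 + F + h)
A(p, K) = -5 + 2/(K + p) (A(p, K) = -5 + (-27 + 29)/(p + K) = -5 + 2/(K + p))
(1474 + A(-10, E(-5, -8)))/(1130 - 3180) = (1474 + (2 - 5*(-8 - 8 - 5) - 5*(-10))/((-8 - 8 - 5) - 10))/(1130 - 3180) = (1474 + (2 - 5*(-21) + 50)/(-21 - 10))/(-2050) = (1474 + (2 + 105 + 50)/(-31))*(-1/2050) = (1474 - 1/31*157)*(-1/2050) = (1474 - 157/31)*(-1/2050) = (45537/31)*(-1/2050) = -45537/63550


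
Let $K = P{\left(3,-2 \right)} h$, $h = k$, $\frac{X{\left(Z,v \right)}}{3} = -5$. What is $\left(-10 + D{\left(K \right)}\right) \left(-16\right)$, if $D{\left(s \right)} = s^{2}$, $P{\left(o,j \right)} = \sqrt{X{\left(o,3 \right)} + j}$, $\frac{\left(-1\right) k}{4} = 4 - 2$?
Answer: $17568$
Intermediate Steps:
$X{\left(Z,v \right)} = -15$ ($X{\left(Z,v \right)} = 3 \left(-5\right) = -15$)
$k = -8$ ($k = - 4 \left(4 - 2\right) = \left(-4\right) 2 = -8$)
$P{\left(o,j \right)} = \sqrt{-15 + j}$
$h = -8$
$K = - 8 i \sqrt{17}$ ($K = \sqrt{-15 - 2} \left(-8\right) = \sqrt{-17} \left(-8\right) = i \sqrt{17} \left(-8\right) = - 8 i \sqrt{17} \approx - 32.985 i$)
$\left(-10 + D{\left(K \right)}\right) \left(-16\right) = \left(-10 + \left(- 8 i \sqrt{17}\right)^{2}\right) \left(-16\right) = \left(-10 - 1088\right) \left(-16\right) = \left(-1098\right) \left(-16\right) = 17568$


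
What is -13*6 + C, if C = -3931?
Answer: -4009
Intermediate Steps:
-13*6 + C = -13*6 - 3931 = -78 - 3931 = -4009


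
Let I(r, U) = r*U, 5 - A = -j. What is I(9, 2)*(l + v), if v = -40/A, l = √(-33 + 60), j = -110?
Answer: 48/7 + 54*√3 ≈ 100.39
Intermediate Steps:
A = -105 (A = 5 - (-1)*(-110) = 5 - 1*110 = 5 - 110 = -105)
l = 3*√3 (l = √27 = 3*√3 ≈ 5.1962)
I(r, U) = U*r
v = 8/21 (v = -40/(-105) = -40*(-1/105) = 8/21 ≈ 0.38095)
I(9, 2)*(l + v) = (2*9)*(3*√3 + 8/21) = 18*(8/21 + 3*√3) = 48/7 + 54*√3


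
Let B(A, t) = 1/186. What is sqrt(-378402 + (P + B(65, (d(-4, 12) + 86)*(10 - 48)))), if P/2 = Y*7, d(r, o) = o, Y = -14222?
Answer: I*sqrt(19979535774)/186 ≈ 759.94*I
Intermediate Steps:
B(A, t) = 1/186
P = -199108 (P = 2*(-14222*7) = 2*(-99554) = -199108)
sqrt(-378402 + (P + B(65, (d(-4, 12) + 86)*(10 - 48)))) = sqrt(-378402 + (-199108 + 1/186)) = sqrt(-378402 - 37034087/186) = sqrt(-107416859/186) = I*sqrt(19979535774)/186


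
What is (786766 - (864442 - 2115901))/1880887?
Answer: 2038225/1880887 ≈ 1.0837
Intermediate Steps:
(786766 - (864442 - 2115901))/1880887 = (786766 - 1*(-1251459))*(1/1880887) = (786766 + 1251459)*(1/1880887) = 2038225*(1/1880887) = 2038225/1880887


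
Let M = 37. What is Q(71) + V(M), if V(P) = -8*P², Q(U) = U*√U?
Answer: -10952 + 71*√71 ≈ -10354.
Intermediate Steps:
Q(U) = U^(3/2)
Q(71) + V(M) = 71^(3/2) - 8*37² = 71*√71 - 8*1369 = 71*√71 - 10952 = -10952 + 71*√71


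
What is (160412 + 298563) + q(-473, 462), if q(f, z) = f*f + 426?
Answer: 683130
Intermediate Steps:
q(f, z) = 426 + f² (q(f, z) = f² + 426 = 426 + f²)
(160412 + 298563) + q(-473, 462) = (160412 + 298563) + (426 + (-473)²) = 458975 + (426 + 223729) = 458975 + 224155 = 683130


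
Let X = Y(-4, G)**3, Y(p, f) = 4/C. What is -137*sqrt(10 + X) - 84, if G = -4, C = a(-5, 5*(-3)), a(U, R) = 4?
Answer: -84 - 137*sqrt(11) ≈ -538.38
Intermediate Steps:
C = 4
Y(p, f) = 1 (Y(p, f) = 4/4 = 4*(1/4) = 1)
X = 1 (X = 1**3 = 1)
-137*sqrt(10 + X) - 84 = -137*sqrt(10 + 1) - 84 = -137*sqrt(11) - 84 = -84 - 137*sqrt(11)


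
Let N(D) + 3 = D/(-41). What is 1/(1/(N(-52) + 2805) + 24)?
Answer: 114934/2758457 ≈ 0.041666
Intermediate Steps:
N(D) = -3 - D/41 (N(D) = -3 + D/(-41) = -3 + D*(-1/41) = -3 - D/41)
1/(1/(N(-52) + 2805) + 24) = 1/(1/((-3 - 1/41*(-52)) + 2805) + 24) = 1/(1/((-3 + 52/41) + 2805) + 24) = 1/(1/(-71/41 + 2805) + 24) = 1/(1/(114934/41) + 24) = 1/(41/114934 + 24) = 1/(2758457/114934) = 114934/2758457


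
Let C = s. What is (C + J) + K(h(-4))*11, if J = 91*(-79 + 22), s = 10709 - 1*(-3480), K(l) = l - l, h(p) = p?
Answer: 9002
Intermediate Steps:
K(l) = 0
s = 14189 (s = 10709 + 3480 = 14189)
C = 14189
J = -5187 (J = 91*(-57) = -5187)
(C + J) + K(h(-4))*11 = (14189 - 5187) + 0*11 = 9002 + 0 = 9002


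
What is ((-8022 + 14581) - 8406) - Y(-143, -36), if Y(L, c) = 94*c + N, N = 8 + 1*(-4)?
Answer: 1533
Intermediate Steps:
N = 4 (N = 8 - 4 = 4)
Y(L, c) = 4 + 94*c (Y(L, c) = 94*c + 4 = 4 + 94*c)
((-8022 + 14581) - 8406) - Y(-143, -36) = ((-8022 + 14581) - 8406) - (4 + 94*(-36)) = (6559 - 8406) - (4 - 3384) = -1847 - 1*(-3380) = -1847 + 3380 = 1533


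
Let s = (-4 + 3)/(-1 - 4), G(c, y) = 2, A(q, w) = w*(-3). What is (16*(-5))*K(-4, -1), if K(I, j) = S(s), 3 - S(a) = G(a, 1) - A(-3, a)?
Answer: -32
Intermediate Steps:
A(q, w) = -3*w
s = 1/5 (s = -1/(-5) = -1*(-1/5) = 1/5 ≈ 0.20000)
S(a) = 1 - 3*a (S(a) = 3 - (2 - (-3)*a) = 3 - (2 + 3*a) = 3 + (-2 - 3*a) = 1 - 3*a)
K(I, j) = 2/5 (K(I, j) = 1 - 3*1/5 = 1 - 3/5 = 2/5)
(16*(-5))*K(-4, -1) = (16*(-5))*(2/5) = -80*2/5 = -32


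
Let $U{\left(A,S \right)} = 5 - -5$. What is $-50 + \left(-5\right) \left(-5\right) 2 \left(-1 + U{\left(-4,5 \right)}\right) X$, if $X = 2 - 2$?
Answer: $-50$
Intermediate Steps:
$U{\left(A,S \right)} = 10$ ($U{\left(A,S \right)} = 5 + 5 = 10$)
$X = 0$ ($X = 2 - 2 = 0$)
$-50 + \left(-5\right) \left(-5\right) 2 \left(-1 + U{\left(-4,5 \right)}\right) X = -50 + \left(-5\right) \left(-5\right) 2 \left(-1 + 10\right) 0 = -50 + 25 \cdot 2 \cdot 9 \cdot 0 = -50 + 50 \cdot 9 \cdot 0 = -50 + 450 \cdot 0 = -50 + 0 = -50$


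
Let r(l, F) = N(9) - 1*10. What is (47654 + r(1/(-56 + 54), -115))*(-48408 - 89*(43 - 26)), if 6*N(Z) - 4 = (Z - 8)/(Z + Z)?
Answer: -256874745625/108 ≈ -2.3785e+9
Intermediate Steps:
N(Z) = 2/3 + (-8 + Z)/(12*Z) (N(Z) = 2/3 + ((Z - 8)/(Z + Z))/6 = 2/3 + ((-8 + Z)/((2*Z)))/6 = 2/3 + ((-8 + Z)*(1/(2*Z)))/6 = 2/3 + ((-8 + Z)/(2*Z))/6 = 2/3 + (-8 + Z)/(12*Z))
r(l, F) = -1007/108 (r(l, F) = (1/12)*(-8 + 9*9)/9 - 1*10 = (1/12)*(1/9)*(-8 + 81) - 10 = (1/12)*(1/9)*73 - 10 = 73/108 - 10 = -1007/108)
(47654 + r(1/(-56 + 54), -115))*(-48408 - 89*(43 - 26)) = (47654 - 1007/108)*(-48408 - 89*(43 - 26)) = 5145625*(-48408 - 89*17)/108 = 5145625*(-48408 - 1513)/108 = (5145625/108)*(-49921) = -256874745625/108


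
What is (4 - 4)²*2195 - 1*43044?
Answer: -43044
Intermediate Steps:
(4 - 4)²*2195 - 1*43044 = 0²*2195 - 43044 = 0*2195 - 43044 = 0 - 43044 = -43044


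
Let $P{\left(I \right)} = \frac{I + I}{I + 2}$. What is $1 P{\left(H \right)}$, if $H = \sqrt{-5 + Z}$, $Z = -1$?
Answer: $\frac{2 \sqrt{6}}{\sqrt{6} - 2 i} \approx 1.2 + 0.9798 i$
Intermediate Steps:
$H = i \sqrt{6}$ ($H = \sqrt{-5 - 1} = \sqrt{-6} = i \sqrt{6} \approx 2.4495 i$)
$P{\left(I \right)} = \frac{2 I}{2 + I}$
$1 P{\left(H \right)} = 1 \frac{2 i \sqrt{6}}{2 + i \sqrt{6}} = \frac{2 i \sqrt{6}}{2 + i \sqrt{6}}$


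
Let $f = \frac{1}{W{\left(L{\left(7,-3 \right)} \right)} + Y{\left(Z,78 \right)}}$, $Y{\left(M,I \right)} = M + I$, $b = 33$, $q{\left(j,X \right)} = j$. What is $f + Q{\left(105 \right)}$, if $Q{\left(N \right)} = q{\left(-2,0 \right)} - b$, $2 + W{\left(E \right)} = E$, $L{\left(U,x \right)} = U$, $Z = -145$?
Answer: $- \frac{2171}{62} \approx -35.016$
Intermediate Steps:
$W{\left(E \right)} = -2 + E$
$Q{\left(N \right)} = -35$ ($Q{\left(N \right)} = -2 - 33 = -35$)
$Y{\left(M,I \right)} = I + M$
$f = - \frac{1}{62}$ ($f = \frac{1}{\left(-2 + 7\right) + \left(78 - 145\right)} = \frac{1}{5 - 67} = \frac{1}{-62} = - \frac{1}{62} \approx -0.016129$)
$f + Q{\left(105 \right)} = - \frac{1}{62} - 35 = - \frac{2171}{62}$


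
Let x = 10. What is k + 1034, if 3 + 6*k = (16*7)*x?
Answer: 7321/6 ≈ 1220.2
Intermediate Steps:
k = 1117/6 (k = -1/2 + ((16*7)*10)/6 = -1/2 + (112*10)/6 = -1/2 + (1/6)*1120 = -1/2 + 560/3 = 1117/6 ≈ 186.17)
k + 1034 = 1117/6 + 1034 = 7321/6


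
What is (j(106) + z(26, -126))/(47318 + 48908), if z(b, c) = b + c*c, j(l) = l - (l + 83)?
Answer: 15819/96226 ≈ 0.16439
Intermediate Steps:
j(l) = -83 (j(l) = l - (83 + l) = l + (-83 - l) = -83)
z(b, c) = b + c²
(j(106) + z(26, -126))/(47318 + 48908) = (-83 + (26 + (-126)²))/(47318 + 48908) = (-83 + (26 + 15876))/96226 = (-83 + 15902)*(1/96226) = 15819*(1/96226) = 15819/96226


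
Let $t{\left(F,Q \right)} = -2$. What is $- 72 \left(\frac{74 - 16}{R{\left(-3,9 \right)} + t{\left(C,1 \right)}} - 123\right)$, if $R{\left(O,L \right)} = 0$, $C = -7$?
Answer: $10944$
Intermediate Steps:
$- 72 \left(\frac{74 - 16}{R{\left(-3,9 \right)} + t{\left(C,1 \right)}} - 123\right) = - 72 \left(\frac{74 - 16}{0 - 2} - 123\right) = - 72 \left(\frac{58}{-2} - 123\right) = - 72 \left(58 \left(- \frac{1}{2}\right) - 123\right) = - 72 \left(-29 - 123\right) = \left(-72\right) \left(-152\right) = 10944$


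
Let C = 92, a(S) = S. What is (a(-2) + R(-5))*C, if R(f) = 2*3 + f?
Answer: -92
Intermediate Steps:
R(f) = 6 + f
(a(-2) + R(-5))*C = (-2 + (6 - 5))*92 = (-2 + 1)*92 = -1*92 = -92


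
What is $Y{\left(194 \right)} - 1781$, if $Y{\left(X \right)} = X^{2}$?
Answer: $35855$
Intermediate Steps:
$Y{\left(194 \right)} - 1781 = 194^{2} - 1781 = 37636 - 1781 = 35855$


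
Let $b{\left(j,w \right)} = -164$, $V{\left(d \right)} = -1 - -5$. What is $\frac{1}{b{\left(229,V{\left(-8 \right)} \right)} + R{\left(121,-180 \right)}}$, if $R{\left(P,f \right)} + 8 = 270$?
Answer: $\frac{1}{98} \approx 0.010204$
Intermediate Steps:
$V{\left(d \right)} = 4$ ($V{\left(d \right)} = -1 + 5 = 4$)
$R{\left(P,f \right)} = 262$ ($R{\left(P,f \right)} = -8 + 270 = 262$)
$\frac{1}{b{\left(229,V{\left(-8 \right)} \right)} + R{\left(121,-180 \right)}} = \frac{1}{-164 + 262} = \frac{1}{98}$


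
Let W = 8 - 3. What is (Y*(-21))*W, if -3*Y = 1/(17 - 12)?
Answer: 7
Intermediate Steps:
W = 5
Y = -1/15 (Y = -1/(3*(17 - 12)) = -⅓/5 = -⅓*⅕ = -1/15 ≈ -0.066667)
(Y*(-21))*W = -1/15*(-21)*5 = (7/5)*5 = 7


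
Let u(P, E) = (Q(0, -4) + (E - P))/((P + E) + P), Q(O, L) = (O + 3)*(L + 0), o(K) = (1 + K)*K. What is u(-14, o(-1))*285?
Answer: -285/14 ≈ -20.357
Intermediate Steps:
o(K) = K*(1 + K)
Q(O, L) = L*(3 + O) (Q(O, L) = (3 + O)*L = L*(3 + O))
u(P, E) = (-12 + E - P)/(E + 2*P) (u(P, E) = (-4*(3 + 0) + (E - P))/((P + E) + P) = (-4*3 + (E - P))/((E + P) + P) = (-12 + (E - P))/(E + 2*P) = (-12 + E - P)/(E + 2*P))
u(-14, o(-1))*285 = ((-12 - (1 - 1) - 1*(-14))/(-(1 - 1) + 2*(-14)))*285 = ((-12 - 1*0 + 14)/(-1*0 - 28))*285 = ((-12 + 0 + 14)/(0 - 28))*285 = (2/(-28))*285 = -1/28*2*285 = -1/14*285 = -285/14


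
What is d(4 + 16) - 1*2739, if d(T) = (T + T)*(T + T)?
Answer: -1139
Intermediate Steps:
d(T) = 4*T**2 (d(T) = (2*T)*(2*T) = 4*T**2)
d(4 + 16) - 1*2739 = 4*(4 + 16)**2 - 1*2739 = 4*20**2 - 2739 = 4*400 - 2739 = 1600 - 2739 = -1139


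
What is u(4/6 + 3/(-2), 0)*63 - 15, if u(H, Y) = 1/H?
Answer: -453/5 ≈ -90.600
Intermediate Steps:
u(4/6 + 3/(-2), 0)*63 - 15 = 63/(4/6 + 3/(-2)) - 15 = 63/(4*(1/6) + 3*(-1/2)) - 15 = 63/(2/3 - 3/2) - 15 = 63/(-5/6) - 15 = -6/5*63 - 15 = -378/5 - 15 = -453/5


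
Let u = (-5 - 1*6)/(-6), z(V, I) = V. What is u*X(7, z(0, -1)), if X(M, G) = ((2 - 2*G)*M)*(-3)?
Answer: -77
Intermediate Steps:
X(M, G) = -3*M*(2 - 2*G) (X(M, G) = (M*(2 - 2*G))*(-3) = -3*M*(2 - 2*G))
u = 11/6 (u = (-5 - 6)*(-⅙) = -11*(-⅙) = 11/6 ≈ 1.8333)
u*X(7, z(0, -1)) = 11*(6*7*(-1 + 0))/6 = 11*(6*7*(-1))/6 = (11/6)*(-42) = -77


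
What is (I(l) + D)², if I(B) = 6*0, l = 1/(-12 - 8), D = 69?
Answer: 4761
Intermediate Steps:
l = -1/20 (l = 1/(-20) = -1/20 ≈ -0.050000)
I(B) = 0
(I(l) + D)² = (0 + 69)² = 69² = 4761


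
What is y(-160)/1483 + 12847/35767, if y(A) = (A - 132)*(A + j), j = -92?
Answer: 2650931029/53042461 ≈ 49.978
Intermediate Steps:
y(A) = (-132 + A)*(-92 + A) (y(A) = (A - 132)*(A - 92) = (-132 + A)*(-92 + A))
y(-160)/1483 + 12847/35767 = (12144 + (-160)² - 224*(-160))/1483 + 12847/35767 = (12144 + 25600 + 35840)*(1/1483) + 12847*(1/35767) = 73584*(1/1483) + 12847/35767 = 73584/1483 + 12847/35767 = 2650931029/53042461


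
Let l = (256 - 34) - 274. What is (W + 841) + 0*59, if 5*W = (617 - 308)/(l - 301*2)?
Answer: 916587/1090 ≈ 840.91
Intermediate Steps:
l = -52 (l = 222 - 274 = -52)
W = -103/1090 (W = ((617 - 308)/(-52 - 301*2))/5 = (309/(-52 - 602))/5 = (309/(-654))/5 = (309*(-1/654))/5 = (1/5)*(-103/218) = -103/1090 ≈ -0.094495)
(W + 841) + 0*59 = (-103/1090 + 841) + 0*59 = 916587/1090 + 0 = 916587/1090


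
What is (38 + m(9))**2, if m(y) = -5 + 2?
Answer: 1225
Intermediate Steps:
m(y) = -3
(38 + m(9))**2 = (38 - 3)**2 = 35**2 = 1225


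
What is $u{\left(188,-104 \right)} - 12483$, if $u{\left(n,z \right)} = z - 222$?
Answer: $-12809$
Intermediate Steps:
$u{\left(n,z \right)} = -222 + z$
$u{\left(188,-104 \right)} - 12483 = \left(-222 - 104\right) - 12483 = -326 - 12483 = -12809$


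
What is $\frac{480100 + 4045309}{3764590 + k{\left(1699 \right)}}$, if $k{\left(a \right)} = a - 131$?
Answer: $\frac{4525409}{3766158} \approx 1.2016$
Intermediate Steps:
$k{\left(a \right)} = -131 + a$
$\frac{480100 + 4045309}{3764590 + k{\left(1699 \right)}} = \frac{480100 + 4045309}{3764590 + \left(-131 + 1699\right)} = \frac{4525409}{3764590 + 1568} = \frac{4525409}{3766158}$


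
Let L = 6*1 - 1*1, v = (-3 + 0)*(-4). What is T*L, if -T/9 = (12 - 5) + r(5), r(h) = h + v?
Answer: -1080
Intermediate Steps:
v = 12 (v = -3*(-4) = 12)
r(h) = 12 + h (r(h) = h + 12 = 12 + h)
T = -216 (T = -9*((12 - 5) + (12 + 5)) = -9*(7 + 17) = -9*24 = -216)
L = 5 (L = 6 - 1 = 5)
T*L = -216*5 = -1080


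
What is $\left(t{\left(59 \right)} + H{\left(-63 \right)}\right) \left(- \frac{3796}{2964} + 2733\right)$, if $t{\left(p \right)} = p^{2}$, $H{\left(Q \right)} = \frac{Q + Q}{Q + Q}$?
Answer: $\frac{542175256}{57} \approx 9.5118 \cdot 10^{6}$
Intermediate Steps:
$H{\left(Q \right)} = 1$ ($H{\left(Q \right)} = \frac{2 Q}{2 Q} = 2 Q \frac{1}{2 Q} = 1$)
$\left(t{\left(59 \right)} + H{\left(-63 \right)}\right) \left(- \frac{3796}{2964} + 2733\right) = \left(59^{2} + 1\right) \left(- \frac{3796}{2964} + 2733\right) = \left(3481 + 1\right) \left(\left(-3796\right) \frac{1}{2964} + 2733\right) = 3482 \left(- \frac{73}{57} + 2733\right) = 3482 \cdot \frac{155708}{57} = \frac{542175256}{57}$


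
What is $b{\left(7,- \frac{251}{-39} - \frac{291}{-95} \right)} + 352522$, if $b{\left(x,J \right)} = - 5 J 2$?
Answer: $\frac{261148414}{741} \approx 3.5243 \cdot 10^{5}$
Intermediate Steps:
$b{\left(x,J \right)} = - 10 J$
$b{\left(7,- \frac{251}{-39} - \frac{291}{-95} \right)} + 352522 = - 10 \left(- \frac{251}{-39} - \frac{291}{-95}\right) + 352522 = - 10 \left(\left(-251\right) \left(- \frac{1}{39}\right) - - \frac{291}{95}\right) + 352522 = - 10 \left(\frac{251}{39} + \frac{291}{95}\right) + 352522 = \left(-10\right) \frac{35194}{3705} + 352522 = - \frac{70388}{741} + 352522 = \frac{261148414}{741}$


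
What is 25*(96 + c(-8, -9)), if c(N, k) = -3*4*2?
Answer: 1800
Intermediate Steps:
c(N, k) = -24 (c(N, k) = -12*2 = -24)
25*(96 + c(-8, -9)) = 25*(96 - 24) = 25*72 = 1800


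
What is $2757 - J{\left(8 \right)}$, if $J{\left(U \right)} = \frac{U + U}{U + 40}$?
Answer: $\frac{8270}{3} \approx 2756.7$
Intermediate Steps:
$J{\left(U \right)} = \frac{2 U}{40 + U}$
$2757 - J{\left(8 \right)} = 2757 - 2 \cdot 8 \frac{1}{40 + 8} = 2757 - 2 \cdot 8 \cdot \frac{1}{48} = 2757 - \frac{1}{3} = \frac{8270}{3}$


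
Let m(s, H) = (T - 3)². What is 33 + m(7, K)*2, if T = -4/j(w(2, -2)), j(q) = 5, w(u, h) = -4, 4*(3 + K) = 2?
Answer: 1547/25 ≈ 61.880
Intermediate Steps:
K = -5/2 (K = -3 + (¼)*2 = -3 + ½ = -5/2 ≈ -2.5000)
T = -⅘ (T = -4/5 = -4*⅕ = -⅘ ≈ -0.80000)
m(s, H) = 361/25 (m(s, H) = (-⅘ - 3)² = (-19/5)² = 361/25)
33 + m(7, K)*2 = 33 + (361/25)*2 = 33 + 722/25 = 1547/25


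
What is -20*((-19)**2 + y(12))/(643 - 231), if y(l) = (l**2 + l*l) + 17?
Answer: -3330/103 ≈ -32.330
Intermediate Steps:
y(l) = 17 + 2*l**2 (y(l) = (l**2 + l**2) + 17 = 2*l**2 + 17 = 17 + 2*l**2)
-20*((-19)**2 + y(12))/(643 - 231) = -20*((-19)**2 + (17 + 2*12**2))/(643 - 231) = -20*(361 + (17 + 2*144))/412 = -20*(361 + (17 + 288))/412 = -20*(361 + 305)/412 = -13320/412 = -20*333/206 = -3330/103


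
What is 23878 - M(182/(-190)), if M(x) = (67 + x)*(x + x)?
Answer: 216640818/9025 ≈ 24005.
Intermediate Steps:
M(x) = 2*x*(67 + x) (M(x) = (67 + x)*(2*x) = 2*x*(67 + x))
23878 - M(182/(-190)) = 23878 - 2*182/(-190)*(67 + 182/(-190)) = 23878 - 2*182*(-1/190)*(67 + 182*(-1/190)) = 23878 - 2*(-91)*(67 - 91/95)/95 = 23878 - 2*(-91)*6274/(95*95) = 23878 - 1*(-1141868/9025) = 23878 + 1141868/9025 = 216640818/9025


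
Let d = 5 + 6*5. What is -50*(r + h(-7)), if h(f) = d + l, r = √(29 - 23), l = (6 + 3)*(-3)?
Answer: -400 - 50*√6 ≈ -522.47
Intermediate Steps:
l = -27 (l = 9*(-3) = -27)
d = 35 (d = 5 + 30 = 35)
r = √6 ≈ 2.4495
h(f) = 8 (h(f) = 35 - 27 = 8)
-50*(r + h(-7)) = -50*(√6 + 8) = -50*(8 + √6) = -400 - 50*√6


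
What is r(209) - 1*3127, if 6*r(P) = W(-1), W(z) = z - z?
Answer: -3127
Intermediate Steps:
W(z) = 0
r(P) = 0 (r(P) = (⅙)*0 = 0)
r(209) - 1*3127 = 0 - 1*3127 = 0 - 3127 = -3127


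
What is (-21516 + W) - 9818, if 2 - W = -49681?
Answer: 18349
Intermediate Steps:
W = 49683 (W = 2 - 1*(-49681) = 2 + 49681 = 49683)
(-21516 + W) - 9818 = (-21516 + 49683) - 9818 = 28167 - 9818 = 18349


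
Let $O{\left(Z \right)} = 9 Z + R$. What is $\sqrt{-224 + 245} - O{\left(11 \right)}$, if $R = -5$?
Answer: $-94 + \sqrt{21} \approx -89.417$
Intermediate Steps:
$O{\left(Z \right)} = -5 + 9 Z$ ($O{\left(Z \right)} = 9 Z - 5 = -5 + 9 Z$)
$\sqrt{-224 + 245} - O{\left(11 \right)} = \sqrt{-224 + 245} - \left(-5 + 9 \cdot 11\right) = \sqrt{21} - \left(-5 + 99\right) = \sqrt{21} - 94 = -94 + \sqrt{21}$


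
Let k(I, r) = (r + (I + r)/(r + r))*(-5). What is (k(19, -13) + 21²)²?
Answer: 43467649/169 ≈ 2.5721e+5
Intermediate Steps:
k(I, r) = -5*r - 5*(I + r)/(2*r) (k(I, r) = (r + (I + r)/((2*r)))*(-5) = (r + (I + r)*(1/(2*r)))*(-5) = (r + (I + r)/(2*r))*(-5) = -5*r - 5*(I + r)/(2*r))
(k(19, -13) + 21²)² = ((-5/2 - 5*(-13) - 5/2*19/(-13)) + 21²)² = ((-5/2 + 65 - 5/2*19*(-1/13)) + 441)² = ((-5/2 + 65 + 95/26) + 441)² = (860/13 + 441)² = (6593/13)² = 43467649/169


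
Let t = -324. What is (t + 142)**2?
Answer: 33124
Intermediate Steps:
(t + 142)**2 = (-324 + 142)**2 = (-182)**2 = 33124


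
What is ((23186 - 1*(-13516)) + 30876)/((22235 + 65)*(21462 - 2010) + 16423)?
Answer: 67578/433796023 ≈ 0.00015578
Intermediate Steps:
((23186 - 1*(-13516)) + 30876)/((22235 + 65)*(21462 - 2010) + 16423) = ((23186 + 13516) + 30876)/(22300*19452 + 16423) = (36702 + 30876)/(433779600 + 16423) = 67578/433796023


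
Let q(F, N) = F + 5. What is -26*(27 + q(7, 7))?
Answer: -1014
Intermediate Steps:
q(F, N) = 5 + F
-26*(27 + q(7, 7)) = -26*(27 + (5 + 7)) = -26*(27 + 12) = -26*39 = -1014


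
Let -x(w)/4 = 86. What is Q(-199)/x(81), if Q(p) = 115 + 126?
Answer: -241/344 ≈ -0.70058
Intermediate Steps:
Q(p) = 241
x(w) = -344 (x(w) = -4*86 = -344)
Q(-199)/x(81) = 241/(-344) = 241*(-1/344) = -241/344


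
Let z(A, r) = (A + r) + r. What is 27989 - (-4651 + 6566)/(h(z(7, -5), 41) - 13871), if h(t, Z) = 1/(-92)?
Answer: 35717862717/1276133 ≈ 27989.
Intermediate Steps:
z(A, r) = A + 2*r
h(t, Z) = -1/92
27989 - (-4651 + 6566)/(h(z(7, -5), 41) - 13871) = 27989 - (-4651 + 6566)/(-1/92 - 13871) = 27989 - 1915/(-1276133/92) = 27989 - 1915*(-92)/1276133 = 27989 - 1*(-176180/1276133) = 27989 + 176180/1276133 = 35717862717/1276133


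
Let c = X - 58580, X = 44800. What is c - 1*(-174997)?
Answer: 161217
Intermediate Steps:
c = -13780 (c = 44800 - 58580 = -13780)
c - 1*(-174997) = -13780 - 1*(-174997) = -13780 + 174997 = 161217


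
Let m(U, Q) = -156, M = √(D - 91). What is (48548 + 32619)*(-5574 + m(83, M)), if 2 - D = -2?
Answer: -465086910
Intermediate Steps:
D = 4 (D = 2 - 1*(-2) = 2 + 2 = 4)
M = I*√87 (M = √(4 - 91) = √(-87) = I*√87 ≈ 9.3274*I)
(48548 + 32619)*(-5574 + m(83, M)) = (48548 + 32619)*(-5574 - 156) = 81167*(-5730) = -465086910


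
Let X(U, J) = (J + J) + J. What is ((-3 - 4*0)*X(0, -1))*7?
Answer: 63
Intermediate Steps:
X(U, J) = 3*J (X(U, J) = 2*J + J = 3*J)
((-3 - 4*0)*X(0, -1))*7 = ((-3 - 4*0)*(3*(-1)))*7 = ((-3 + 0)*(-3))*7 = -3*(-3)*7 = 9*7 = 63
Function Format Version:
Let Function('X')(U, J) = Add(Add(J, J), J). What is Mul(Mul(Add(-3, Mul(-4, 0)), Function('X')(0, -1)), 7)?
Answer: 63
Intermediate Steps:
Function('X')(U, J) = Mul(3, J) (Function('X')(U, J) = Add(Mul(2, J), J) = Mul(3, J))
Mul(Mul(Add(-3, Mul(-4, 0)), Function('X')(0, -1)), 7) = Mul(Mul(Add(-3, Mul(-4, 0)), Mul(3, -1)), 7) = Mul(Mul(Add(-3, 0), -3), 7) = Mul(Mul(-3, -3), 7) = Mul(9, 7) = 63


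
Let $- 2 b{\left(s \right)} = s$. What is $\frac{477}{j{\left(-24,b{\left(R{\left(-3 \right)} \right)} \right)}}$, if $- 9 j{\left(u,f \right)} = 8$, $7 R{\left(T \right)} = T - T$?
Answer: $- \frac{4293}{8} \approx -536.63$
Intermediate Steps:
$R{\left(T \right)} = 0$ ($R{\left(T \right)} = \frac{T - T}{7} = \frac{1}{7} \cdot 0 = 0$)
$b{\left(s \right)} = - \frac{s}{2}$
$j{\left(u,f \right)} = - \frac{8}{9}$ ($j{\left(u,f \right)} = \left(- \frac{1}{9}\right) 8 = - \frac{8}{9}$)
$\frac{477}{j{\left(-24,b{\left(R{\left(-3 \right)} \right)} \right)}} = \frac{477}{- \frac{8}{9}} = 477 \left(- \frac{9}{8}\right) = - \frac{4293}{8}$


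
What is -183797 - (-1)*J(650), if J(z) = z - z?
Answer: -183797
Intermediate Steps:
J(z) = 0
-183797 - (-1)*J(650) = -183797 - (-1)*0 = -183797 - 1*0 = -183797 + 0 = -183797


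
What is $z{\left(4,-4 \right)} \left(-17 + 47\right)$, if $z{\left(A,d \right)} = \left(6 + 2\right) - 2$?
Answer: $180$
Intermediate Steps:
$z{\left(A,d \right)} = 6$ ($z{\left(A,d \right)} = 8 - 2 = 6$)
$z{\left(4,-4 \right)} \left(-17 + 47\right) = 6 \left(-17 + 47\right) = 6 \cdot 30 = 180$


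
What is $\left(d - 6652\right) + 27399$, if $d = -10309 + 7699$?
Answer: $18137$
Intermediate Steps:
$d = -2610$
$\left(d - 6652\right) + 27399 = \left(-2610 - 6652\right) + 27399 = -9262 + 27399 = 18137$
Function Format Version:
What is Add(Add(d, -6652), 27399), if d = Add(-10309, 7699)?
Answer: 18137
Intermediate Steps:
d = -2610
Add(Add(d, -6652), 27399) = Add(Add(-2610, -6652), 27399) = Add(-9262, 27399) = 18137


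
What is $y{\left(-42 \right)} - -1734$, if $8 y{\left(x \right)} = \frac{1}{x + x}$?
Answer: $\frac{1165247}{672} \approx 1734.0$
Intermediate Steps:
$y{\left(x \right)} = \frac{1}{16 x}$ ($y{\left(x \right)} = \frac{1}{8 \left(x + x\right)} = \frac{1}{8 \cdot 2 x} = \frac{\frac{1}{2} \frac{1}{x}}{8} = \frac{1}{16 x}$)
$y{\left(-42 \right)} - -1734 = \frac{1}{16 \left(-42\right)} - -1734 = \frac{1}{16} \left(- \frac{1}{42}\right) + \left(-469 + 2203\right) = - \frac{1}{672} + 1734 = \frac{1165247}{672}$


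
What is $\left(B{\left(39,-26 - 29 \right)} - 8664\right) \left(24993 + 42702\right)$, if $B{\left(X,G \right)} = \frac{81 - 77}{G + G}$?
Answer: $- \frac{6451631358}{11} \approx -5.8651 \cdot 10^{8}$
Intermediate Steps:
$B{\left(X,G \right)} = \frac{2}{G}$ ($B{\left(X,G \right)} = \frac{4}{2 G} = 4 \frac{1}{2 G} = \frac{2}{G}$)
$\left(B{\left(39,-26 - 29 \right)} - 8664\right) \left(24993 + 42702\right) = \left(\frac{2}{-26 - 29} - 8664\right) \left(24993 + 42702\right) = \left(\frac{2}{-55} - 8664\right) 67695 = \left(2 \left(- \frac{1}{55}\right) - 8664\right) 67695 = \left(- \frac{2}{55} - 8664\right) 67695 = \left(- \frac{476522}{55}\right) 67695 = - \frac{6451631358}{11}$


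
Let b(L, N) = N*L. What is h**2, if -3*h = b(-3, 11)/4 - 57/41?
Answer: 277729/26896 ≈ 10.326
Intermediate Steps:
b(L, N) = L*N
h = 527/164 (h = -(-3*11/4 - 57/41)/3 = -(-33*1/4 - 57*1/41)/3 = -(-33/4 - 57/41)/3 = -1/3*(-1581/164) = 527/164 ≈ 3.2134)
h**2 = (527/164)**2 = 277729/26896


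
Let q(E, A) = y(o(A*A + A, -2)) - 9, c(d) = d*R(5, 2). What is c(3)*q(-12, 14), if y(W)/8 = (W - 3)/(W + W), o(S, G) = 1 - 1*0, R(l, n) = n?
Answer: -102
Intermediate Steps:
c(d) = 2*d (c(d) = d*2 = 2*d)
o(S, G) = 1 (o(S, G) = 1 + 0 = 1)
y(W) = 4*(-3 + W)/W (y(W) = 8*((W - 3)/(W + W)) = 8*((-3 + W)/((2*W))) = 8*((-3 + W)*(1/(2*W))) = 8*((-3 + W)/(2*W)) = 4*(-3 + W)/W)
q(E, A) = -17 (q(E, A) = (4 - 12/1) - 9 = (4 - 12*1) - 9 = (4 - 12) - 9 = -8 - 9 = -17)
c(3)*q(-12, 14) = (2*3)*(-17) = 6*(-17) = -102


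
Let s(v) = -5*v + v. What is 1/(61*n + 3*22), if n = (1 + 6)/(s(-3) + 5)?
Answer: 17/1549 ≈ 0.010975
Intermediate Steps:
s(v) = -4*v
n = 7/17 (n = (1 + 6)/(-4*(-3) + 5) = 7/(12 + 5) = 7/17 ≈ 0.41176)
1/(61*n + 3*22) = 1/(61*(7/17) + 3*22) = 1/(427/17 + 66) = 1/(1549/17) = 17/1549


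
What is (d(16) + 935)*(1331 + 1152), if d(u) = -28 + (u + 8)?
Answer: 2311673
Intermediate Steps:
d(u) = -20 + u (d(u) = -28 + (8 + u) = -20 + u)
(d(16) + 935)*(1331 + 1152) = ((-20 + 16) + 935)*(1331 + 1152) = (-4 + 935)*2483 = 931*2483 = 2311673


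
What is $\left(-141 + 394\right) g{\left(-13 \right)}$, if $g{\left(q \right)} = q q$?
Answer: $42757$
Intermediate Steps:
$g{\left(q \right)} = q^{2}$
$\left(-141 + 394\right) g{\left(-13 \right)} = \left(-141 + 394\right) \left(-13\right)^{2} = 253 \cdot 169 = 42757$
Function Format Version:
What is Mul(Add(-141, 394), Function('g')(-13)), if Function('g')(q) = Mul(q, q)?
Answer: 42757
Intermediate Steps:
Function('g')(q) = Pow(q, 2)
Mul(Add(-141, 394), Function('g')(-13)) = Mul(Add(-141, 394), Pow(-13, 2)) = Mul(253, 169) = 42757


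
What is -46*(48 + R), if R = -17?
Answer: -1426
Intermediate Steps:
-46*(48 + R) = -46*(48 - 17) = -46*31 = -1426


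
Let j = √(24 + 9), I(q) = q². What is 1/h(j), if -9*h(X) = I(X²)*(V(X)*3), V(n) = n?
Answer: -√33/11979 ≈ -0.00047955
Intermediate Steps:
j = √33 ≈ 5.7446
h(X) = -X⁵/3 (h(X) = -(X²)²*X*3/9 = -X⁴*3*X/9 = -X⁵/3)
1/h(j) = 1/(-1089*√33/3) = 1/(-363*√33) = -√33/11979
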